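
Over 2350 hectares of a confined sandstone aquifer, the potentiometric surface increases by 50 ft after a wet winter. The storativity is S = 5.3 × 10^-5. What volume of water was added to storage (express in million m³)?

A = 2350 hectares = 2.35 × 10^7 m²
Δh = 50 ft = 15.24 m
ΔV = S × A × Δh = 5.3 × 10^-5 × 2.35 × 10^7 m² × 15.24 m = 18980 m³
ΔV = 18980 m³ = 0.01898 million m³

ΔV ≈ 0.019 million m³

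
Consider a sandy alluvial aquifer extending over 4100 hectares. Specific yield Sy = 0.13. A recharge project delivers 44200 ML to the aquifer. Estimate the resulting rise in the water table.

Δh ≈ 8.29 m

A = 4100 hectares = 4.1 × 10^7 m²
ΔV = 44200 ML = 4.42 × 10^7 m³
Δh = ΔV / (Sy × A) = 4.42 × 10^7 m³ / (0.13 × 4.1 × 10^7 m²) = 8.293 m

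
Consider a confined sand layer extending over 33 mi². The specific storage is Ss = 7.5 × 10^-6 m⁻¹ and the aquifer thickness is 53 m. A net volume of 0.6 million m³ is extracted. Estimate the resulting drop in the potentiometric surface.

S = Ss × b = 7.5 × 10^-6 m⁻¹ × 53 m = 3.975 × 10^-4
A = 33 mi² = 8.547 × 10^7 m²
ΔV = 0.6 million m³ = 6 × 10^5 m³
Δh = ΔV / (S × A) = 6 × 10^5 m³ / (3.975 × 10^-4 × 8.547 × 10^7 m²) = 17.66 m

Δh ≈ 17.7 m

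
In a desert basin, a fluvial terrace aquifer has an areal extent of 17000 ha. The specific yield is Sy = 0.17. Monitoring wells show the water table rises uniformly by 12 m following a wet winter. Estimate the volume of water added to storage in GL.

ΔV ≈ 347 GL

A = 17000 ha = 1.7 × 10^8 m²
ΔV = Sy × A × Δh = 0.17 × 1.7 × 10^8 m² × 12 m = 3.468 × 10^8 m³
ΔV = 3.468 × 10^8 m³ = 346.8 GL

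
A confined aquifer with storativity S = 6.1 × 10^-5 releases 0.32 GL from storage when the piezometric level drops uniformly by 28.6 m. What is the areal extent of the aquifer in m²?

ΔV = 0.32 GL = 3.2 × 10^5 m³
A = ΔV / (S × Δh) = 3.2 × 10^5 / (6.1 × 10^-5 × 28.6) = 1.834 × 10^8 m²

A ≈ 1.83 × 10^8 m²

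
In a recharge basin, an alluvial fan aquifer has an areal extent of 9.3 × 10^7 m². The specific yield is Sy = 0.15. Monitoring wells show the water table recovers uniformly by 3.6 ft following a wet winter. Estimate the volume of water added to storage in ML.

Δh = 3.6 ft = 1.097 m
ΔV = Sy × A × Δh = 0.15 × 9.3 × 10^7 m² × 1.097 m = 1.531 × 10^7 m³
ΔV = 1.531 × 10^7 m³ = 15310 ML

ΔV ≈ 15300 ML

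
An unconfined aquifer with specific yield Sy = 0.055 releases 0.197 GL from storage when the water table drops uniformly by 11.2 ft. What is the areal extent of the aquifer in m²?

A ≈ 1.05 × 10^6 m²

Δh = 11.2 ft = 3.414 m
ΔV = 0.197 GL = 1.97 × 10^5 m³
A = ΔV / (Sy × Δh) = 1.97 × 10^5 / (0.055 × 3.414) = 1.049 × 10^6 m²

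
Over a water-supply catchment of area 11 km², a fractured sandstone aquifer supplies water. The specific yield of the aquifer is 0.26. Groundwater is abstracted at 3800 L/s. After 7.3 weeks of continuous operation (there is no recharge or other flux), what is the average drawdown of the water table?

Δh ≈ 5.87 m

A = 11 km² = 1.1 × 10^7 m²
Q = 3800 L/s = 3.283 × 10^5 m³/d
t = 7.3 weeks = 51.1 d
ΔV = Q × t = 3.283 × 10^5 m³/d × 51.1 d = 1.678 × 10^7 m³
Δh = ΔV / (Sy × A) = 1.678 × 10^7 / (0.26 × 1.1 × 10^7) = 5.866 m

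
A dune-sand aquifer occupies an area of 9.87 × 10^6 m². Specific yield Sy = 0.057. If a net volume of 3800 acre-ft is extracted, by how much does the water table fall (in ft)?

ΔV = 3800 acre-ft = 4.687 × 10^6 m³
Δh = ΔV / (Sy × A) = 4.687 × 10^6 m³ / (0.057 × 9.87 × 10^6 m²) = 8.332 m
Δh = 8.332 m = 27.33 ft

Δh ≈ 27.3 ft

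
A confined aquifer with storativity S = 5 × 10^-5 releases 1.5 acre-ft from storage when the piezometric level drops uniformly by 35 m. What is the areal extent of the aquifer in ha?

ΔV = 1.5 acre-ft = 1850 m³
A = ΔV / (S × Δh) = 1850 / (5 × 10^-5 × 35) = 1.057 × 10^6 m²
A = 1.057 × 10^6 m² = 105.7 ha

A ≈ 106 ha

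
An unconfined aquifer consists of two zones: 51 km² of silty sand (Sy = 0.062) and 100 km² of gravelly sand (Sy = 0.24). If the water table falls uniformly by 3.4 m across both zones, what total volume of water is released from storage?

ΔV ≈ 9.24 × 10^7 m³

A₁ = 51 km² = 5.1 × 10^7 m²; A₂ = 100 km² = 1 × 10^8 m²
ΔV₁ = 0.062 × 5.1 × 10^7 × 3.4 = 1.075 × 10^7 m³
ΔV₂ = 0.24 × 1 × 10^8 × 3.4 = 8.16 × 10^7 m³
ΔV = ΔV₁ + ΔV₂ = 9.235 × 10^7 m³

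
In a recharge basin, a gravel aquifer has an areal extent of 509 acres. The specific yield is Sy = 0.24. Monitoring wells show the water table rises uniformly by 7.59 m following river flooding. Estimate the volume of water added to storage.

A = 509 acres = 2.06 × 10^6 m²
ΔV = Sy × A × Δh = 0.24 × 2.06 × 10^6 m² × 7.59 m = 3.752 × 10^6 m³

ΔV ≈ 3.75 × 10^6 m³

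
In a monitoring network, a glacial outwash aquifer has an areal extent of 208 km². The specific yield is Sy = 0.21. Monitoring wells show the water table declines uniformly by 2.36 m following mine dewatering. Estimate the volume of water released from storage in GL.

ΔV ≈ 103 GL

A = 208 km² = 2.08 × 10^8 m²
ΔV = Sy × A × Δh = 0.21 × 2.08 × 10^8 m² × 2.36 m = 1.031 × 10^8 m³
ΔV = 1.031 × 10^8 m³ = 103.1 GL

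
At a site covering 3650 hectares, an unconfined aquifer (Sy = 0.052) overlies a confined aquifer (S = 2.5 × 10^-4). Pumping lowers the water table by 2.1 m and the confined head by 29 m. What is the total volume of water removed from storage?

A = 3650 hectares = 3.65 × 10^7 m²
Unconfined: ΔV_u = Sy × A × Δh_u = 0.052 × 3.65 × 10^7 × 2.1 = 3.986 × 10^6 m³
Confined: ΔV_c = S × A × Δh_c = 2.5 × 10^-4 × 3.65 × 10^7 × 29 = 2.646 × 10^5 m³
Total ΔV = 3.986 × 10^6 + 2.646 × 10^5 = 4.25 × 10^6 m³

ΔV ≈ 4.25 × 10^6 m³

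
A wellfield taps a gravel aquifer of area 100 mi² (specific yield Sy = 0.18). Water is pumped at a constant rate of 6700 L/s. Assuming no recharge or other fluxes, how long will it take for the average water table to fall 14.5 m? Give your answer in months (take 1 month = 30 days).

A = 100 mi² = 2.59 × 10^8 m²
ΔV = Sy × A × Δh = 0.18 × 2.59 × 10^8 × 14.5 = 6.76 × 10^8 m³
Q = 6700 L/s = 5.789 × 10^5 m³/d
t = ΔV / Q = 6.76 × 10^8 m³ / 5.789 × 10^5 m³/d = 1168 d
t = 1168 d ≈ 38.92 months

t ≈ 38.9 months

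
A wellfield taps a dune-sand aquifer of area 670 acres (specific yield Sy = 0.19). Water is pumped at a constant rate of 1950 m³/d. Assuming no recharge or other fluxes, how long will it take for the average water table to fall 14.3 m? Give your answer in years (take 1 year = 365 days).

A = 670 acres = 2.711 × 10^6 m²
ΔV = Sy × A × Δh = 0.19 × 2.711 × 10^6 × 14.3 = 7.367 × 10^6 m³
t = ΔV / Q = 7.367 × 10^6 m³ / 1950 m³/d = 3778 d
t = 3778 d ≈ 10.35 years

t ≈ 10.4 years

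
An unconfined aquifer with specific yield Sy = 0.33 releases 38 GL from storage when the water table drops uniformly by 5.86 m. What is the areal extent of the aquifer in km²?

ΔV = 38 GL = 3.8 × 10^7 m³
A = ΔV / (Sy × Δh) = 3.8 × 10^7 / (0.33 × 5.86) = 1.965 × 10^7 m²
A = 1.965 × 10^7 m² = 19.65 km²

A ≈ 19.7 km²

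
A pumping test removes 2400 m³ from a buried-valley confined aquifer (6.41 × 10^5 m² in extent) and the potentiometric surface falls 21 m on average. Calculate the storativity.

S ≈ 1.8 × 10^-4

S = ΔV / (A × Δh) = 2400 m³ / (6.41 × 10^5 m² × 21 m) = 1.783 × 10^-4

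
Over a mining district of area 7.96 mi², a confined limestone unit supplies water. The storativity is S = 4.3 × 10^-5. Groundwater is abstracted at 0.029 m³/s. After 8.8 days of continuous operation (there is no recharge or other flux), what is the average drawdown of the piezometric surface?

Δh ≈ 24.9 m

A = 7.96 mi² = 2.062 × 10^7 m²
Q = 0.029 m³/s = 2506 m³/d
ΔV = Q × t = 2506 m³/d × 8.8 d = 22050 m³
Δh = ΔV / (S × A) = 22050 / (4.3 × 10^-5 × 2.062 × 10^7) = 24.87 m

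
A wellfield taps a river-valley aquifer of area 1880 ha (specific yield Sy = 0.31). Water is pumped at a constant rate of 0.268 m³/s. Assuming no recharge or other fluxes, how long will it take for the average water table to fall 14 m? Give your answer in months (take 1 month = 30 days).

A = 1880 ha = 1.88 × 10^7 m²
ΔV = Sy × A × Δh = 0.31 × 1.88 × 10^7 × 14 = 8.159 × 10^7 m³
Q = 0.268 m³/s = 23160 m³/d
t = ΔV / Q = 8.159 × 10^7 m³ / 23160 m³/d = 3524 d
t = 3524 d ≈ 117.5 months

t ≈ 117 months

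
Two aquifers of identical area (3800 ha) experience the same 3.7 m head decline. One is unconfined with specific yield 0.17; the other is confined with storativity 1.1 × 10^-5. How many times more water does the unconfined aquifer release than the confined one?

A = 3800 ha = 3.8 × 10^7 m²
Unconfined: ΔV_u = Sy × A × Δh = 0.17 × 3.8 × 10^7 × 3.7 = 2.39 × 10^7 m³
Confined: ΔV_c = S × A × Δh = 1.1 × 10^-5 × 3.8 × 10^7 × 3.7 = 1547 m³
Ratio = ΔV_u / ΔV_c = Sy / S = 0.17 / 1.1 × 10^-5 = 15450

ΔV_u / ΔV_c ≈ 15500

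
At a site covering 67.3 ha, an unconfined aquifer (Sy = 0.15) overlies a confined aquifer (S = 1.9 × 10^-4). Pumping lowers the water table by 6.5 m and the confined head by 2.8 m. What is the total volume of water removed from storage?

ΔV ≈ 6.57 × 10^5 m³

A = 67.3 ha = 6.73 × 10^5 m²
Unconfined: ΔV_u = Sy × A × Δh_u = 0.15 × 6.73 × 10^5 × 6.5 = 6.562 × 10^5 m³
Confined: ΔV_c = S × A × Δh_c = 1.9 × 10^-4 × 6.73 × 10^5 × 2.8 = 358 m³
Total ΔV = 6.562 × 10^5 + 358 = 6.565 × 10^5 m³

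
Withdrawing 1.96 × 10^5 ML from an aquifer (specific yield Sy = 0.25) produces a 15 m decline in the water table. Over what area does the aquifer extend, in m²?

A ≈ 5.23 × 10^7 m²

ΔV = 1.96 × 10^5 ML = 1.96 × 10^8 m³
A = ΔV / (Sy × Δh) = 1.96 × 10^8 / (0.25 × 15) = 5.227 × 10^7 m²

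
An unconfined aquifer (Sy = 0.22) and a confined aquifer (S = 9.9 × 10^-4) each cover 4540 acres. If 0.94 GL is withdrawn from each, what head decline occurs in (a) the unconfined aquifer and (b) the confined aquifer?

A = 4540 acres = 1.837 × 10^7 m²
ΔV = 0.94 GL = 9.4 × 10^5 m³
Unconfined: Δh_u = ΔV/(Sy·A) = 9.4 × 10^5/(0.22 × 1.837 × 10^7) = 0.2326 m
Confined: Δh_c = ΔV/(S·A) = 9.4 × 10^5/(9.9 × 10^-4 × 1.837 × 10^7) = 51.68 m

Δh_u ≈ 0.233 m; Δh_c ≈ 51.7 m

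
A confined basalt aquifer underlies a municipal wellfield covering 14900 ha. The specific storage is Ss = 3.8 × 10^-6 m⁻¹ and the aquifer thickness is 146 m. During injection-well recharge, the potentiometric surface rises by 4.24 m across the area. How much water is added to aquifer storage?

ΔV ≈ 3.51 × 10^5 m³

S = Ss × b = 3.8 × 10^-6 m⁻¹ × 146 m = 5.548 × 10^-4
A = 14900 ha = 1.49 × 10^8 m²
ΔV = S × A × Δh = 5.548 × 10^-4 × 1.49 × 10^8 m² × 4.24 m = 3.505 × 10^5 m³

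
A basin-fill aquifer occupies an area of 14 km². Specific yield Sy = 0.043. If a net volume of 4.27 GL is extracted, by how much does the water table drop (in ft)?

A = 14 km² = 1.4 × 10^7 m²
ΔV = 4.27 GL = 4.27 × 10^6 m³
Δh = ΔV / (Sy × A) = 4.27 × 10^6 m³ / (0.043 × 1.4 × 10^7 m²) = 7.093 m
Δh = 7.093 m = 23.27 ft

Δh ≈ 23.3 ft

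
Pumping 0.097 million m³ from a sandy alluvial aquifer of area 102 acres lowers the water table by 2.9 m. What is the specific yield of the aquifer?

Sy ≈ 0.081

A = 102 acres = 4.128 × 10^5 m²
ΔV = 0.097 million m³ = 97000 m³
Sy = ΔV / (A × Δh) = 97000 m³ / (4.128 × 10^5 m² × 2.9 m) = 0.08103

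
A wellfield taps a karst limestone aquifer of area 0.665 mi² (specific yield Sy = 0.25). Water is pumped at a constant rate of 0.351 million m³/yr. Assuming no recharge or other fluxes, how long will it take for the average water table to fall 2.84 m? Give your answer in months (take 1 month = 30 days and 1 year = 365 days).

t ≈ 42.4 months

A = 0.665 mi² = 1.722 × 10^6 m²
ΔV = Sy × A × Δh = 0.25 × 1.722 × 10^6 × 2.84 = 1.223 × 10^6 m³
Q = 0.351 million m³/yr = 961.6 m³/d
t = ΔV / Q = 1.223 × 10^6 m³ / 961.6 m³/d = 1272 d
t = 1272 d ≈ 42.39 months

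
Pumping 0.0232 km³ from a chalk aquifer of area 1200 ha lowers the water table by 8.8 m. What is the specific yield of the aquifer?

A = 1200 ha = 1.2 × 10^7 m²
ΔV = 0.0232 km³ = 2.32 × 10^7 m³
Sy = ΔV / (A × Δh) = 2.32 × 10^7 m³ / (1.2 × 10^7 m² × 8.8 m) = 0.2197

Sy ≈ 0.22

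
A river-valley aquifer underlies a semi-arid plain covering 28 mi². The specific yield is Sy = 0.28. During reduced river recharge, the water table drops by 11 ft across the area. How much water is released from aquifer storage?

ΔV ≈ 6.81 × 10^7 m³

A = 28 mi² = 7.252 × 10^7 m²
Δh = 11 ft = 3.353 m
ΔV = Sy × A × Δh = 0.28 × 7.252 × 10^7 m² × 3.353 m = 6.808 × 10^7 m³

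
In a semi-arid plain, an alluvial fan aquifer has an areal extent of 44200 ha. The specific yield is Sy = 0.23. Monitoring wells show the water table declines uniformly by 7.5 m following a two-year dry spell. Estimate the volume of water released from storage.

ΔV ≈ 7.62 × 10^8 m³

A = 44200 ha = 4.42 × 10^8 m²
ΔV = Sy × A × Δh = 0.23 × 4.42 × 10^8 m² × 7.5 m = 7.625 × 10^8 m³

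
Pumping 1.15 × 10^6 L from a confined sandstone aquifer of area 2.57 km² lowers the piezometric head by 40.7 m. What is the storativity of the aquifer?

A = 2.57 km² = 2.57 × 10^6 m²
ΔV = 1.15 × 10^6 L = 1150 m³
S = ΔV / (A × Δh) = 1150 m³ / (2.57 × 10^6 m² × 40.7 m) = 1.099 × 10^-5

S ≈ 1.1 × 10^-5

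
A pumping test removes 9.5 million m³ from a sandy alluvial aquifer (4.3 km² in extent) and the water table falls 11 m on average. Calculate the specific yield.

A = 4.3 km² = 4.3 × 10^6 m²
ΔV = 9.5 million m³ = 9.5 × 10^6 m³
Sy = ΔV / (A × Δh) = 9.5 × 10^6 m³ / (4.3 × 10^6 m² × 11 m) = 0.2008

Sy ≈ 0.2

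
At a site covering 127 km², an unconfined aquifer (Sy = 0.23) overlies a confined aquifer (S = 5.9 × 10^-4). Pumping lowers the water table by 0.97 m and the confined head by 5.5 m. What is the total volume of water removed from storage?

ΔV ≈ 2.87 × 10^7 m³

A = 127 km² = 1.27 × 10^8 m²
Unconfined: ΔV_u = Sy × A × Δh_u = 0.23 × 1.27 × 10^8 × 0.97 = 2.833 × 10^7 m³
Confined: ΔV_c = S × A × Δh_c = 5.9 × 10^-4 × 1.27 × 10^8 × 5.5 = 4.121 × 10^5 m³
Total ΔV = 2.833 × 10^7 + 4.121 × 10^5 = 2.875 × 10^7 m³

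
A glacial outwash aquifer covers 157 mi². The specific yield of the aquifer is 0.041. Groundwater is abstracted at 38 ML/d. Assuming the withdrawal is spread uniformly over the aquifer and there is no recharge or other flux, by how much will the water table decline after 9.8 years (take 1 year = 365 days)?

Δh ≈ 8.15 m

A = 157 mi² = 4.066 × 10^8 m²
Q = 38 ML/d = 38000 m³/d
t = 9.8 years = 3577 d
ΔV = Q × t = 38000 m³/d × 3577 d = 1.359 × 10^8 m³
Δh = ΔV / (Sy × A) = 1.359 × 10^8 / (0.041 × 4.066 × 10^8) = 8.153 m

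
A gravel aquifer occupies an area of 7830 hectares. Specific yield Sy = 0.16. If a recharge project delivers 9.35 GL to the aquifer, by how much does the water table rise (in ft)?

A = 7830 hectares = 7.83 × 10^7 m²
ΔV = 9.35 GL = 9.35 × 10^6 m³
Δh = ΔV / (Sy × A) = 9.35 × 10^6 m³ / (0.16 × 7.83 × 10^7 m²) = 0.7463 m
Δh = 0.7463 m = 2.449 ft

Δh ≈ 2.45 ft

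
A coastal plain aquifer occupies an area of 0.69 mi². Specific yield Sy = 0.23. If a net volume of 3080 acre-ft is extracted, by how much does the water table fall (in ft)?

Δh ≈ 30.3 ft

A = 0.69 mi² = 1.787 × 10^6 m²
ΔV = 3080 acre-ft = 3.799 × 10^6 m³
Δh = ΔV / (Sy × A) = 3.799 × 10^6 m³ / (0.23 × 1.787 × 10^6 m²) = 9.243 m
Δh = 9.243 m = 30.32 ft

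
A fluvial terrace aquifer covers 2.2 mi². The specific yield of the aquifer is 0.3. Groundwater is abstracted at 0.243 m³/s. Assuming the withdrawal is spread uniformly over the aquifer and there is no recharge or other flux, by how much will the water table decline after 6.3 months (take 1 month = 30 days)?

Δh ≈ 2.32 m

A = 2.2 mi² = 5.698 × 10^6 m²
Q = 0.243 m³/s = 21000 m³/d
t = 6.3 months = 189 d
ΔV = Q × t = 21000 m³/d × 189 d = 3.968 × 10^6 m³
Δh = ΔV / (Sy × A) = 3.968 × 10^6 / (0.3 × 5.698 × 10^6) = 2.321 m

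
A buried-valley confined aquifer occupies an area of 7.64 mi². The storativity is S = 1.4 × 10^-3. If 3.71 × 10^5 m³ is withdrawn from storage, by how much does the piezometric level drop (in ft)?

Δh ≈ 43.9 ft

A = 7.64 mi² = 1.979 × 10^7 m²
Δh = ΔV / (S × A) = 3.71 × 10^5 m³ / (0.0014 × 1.979 × 10^7 m²) = 13.39 m
Δh = 13.39 m = 43.94 ft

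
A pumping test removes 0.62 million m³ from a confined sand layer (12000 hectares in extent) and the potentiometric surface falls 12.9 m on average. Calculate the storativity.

A = 12000 hectares = 1.2 × 10^8 m²
ΔV = 0.62 million m³ = 6.2 × 10^5 m³
S = ΔV / (A × Δh) = 6.2 × 10^5 m³ / (1.2 × 10^8 m² × 12.9 m) = 4.005 × 10^-4

S ≈ 4 × 10^-4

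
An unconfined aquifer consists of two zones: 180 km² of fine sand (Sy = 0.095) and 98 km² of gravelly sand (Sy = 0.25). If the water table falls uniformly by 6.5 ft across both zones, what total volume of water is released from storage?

A₁ = 180 km² = 1.8 × 10^8 m²; A₂ = 98 km² = 9.8 × 10^7 m²
Δh = 6.5 ft = 1.981 m
ΔV₁ = 0.095 × 1.8 × 10^8 × 1.981 = 3.388 × 10^7 m³
ΔV₂ = 0.25 × 9.8 × 10^7 × 1.981 = 4.854 × 10^7 m³
ΔV = ΔV₁ + ΔV₂ = 8.242 × 10^7 m³

ΔV ≈ 8.24 × 10^7 m³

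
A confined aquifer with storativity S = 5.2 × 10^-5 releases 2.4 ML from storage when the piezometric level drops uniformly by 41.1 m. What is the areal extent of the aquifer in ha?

A ≈ 112 ha

ΔV = 2.4 ML = 2400 m³
A = ΔV / (S × Δh) = 2400 / (5.2 × 10^-5 × 41.1) = 1.123 × 10^6 m²
A = 1.123 × 10^6 m² = 112.3 ha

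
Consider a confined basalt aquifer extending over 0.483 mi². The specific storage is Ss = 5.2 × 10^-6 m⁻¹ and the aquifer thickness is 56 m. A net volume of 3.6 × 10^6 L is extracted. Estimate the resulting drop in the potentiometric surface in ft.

Δh ≈ 32.4 ft

S = Ss × b = 5.2 × 10^-6 m⁻¹ × 56 m = 2.912 × 10^-4
A = 0.483 mi² = 1.251 × 10^6 m²
ΔV = 3.6 × 10^6 L = 3600 m³
Δh = ΔV / (S × A) = 3600 m³ / (2.912 × 10^-4 × 1.251 × 10^6 m²) = 9.882 m
Δh = 9.882 m = 32.42 ft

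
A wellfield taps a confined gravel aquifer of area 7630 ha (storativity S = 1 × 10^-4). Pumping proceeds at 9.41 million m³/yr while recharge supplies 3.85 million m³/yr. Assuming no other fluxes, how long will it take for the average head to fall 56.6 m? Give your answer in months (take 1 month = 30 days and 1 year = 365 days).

t ≈ 0.945 months

A = 7630 ha = 7.63 × 10^7 m²
ΔV = S × A × Δh = 1 × 10^-4 × 7.63 × 10^7 × 56.6 = 4.319 × 10^5 m³
Net withdrawal = 9.41 − 3.85 = 5.56 million m³/yr = 15230 m³/d
t = ΔV / Q = 4.319 × 10^5 m³ / 15230 m³/d = 28.35 d
t = 28.35 d ≈ 0.945 months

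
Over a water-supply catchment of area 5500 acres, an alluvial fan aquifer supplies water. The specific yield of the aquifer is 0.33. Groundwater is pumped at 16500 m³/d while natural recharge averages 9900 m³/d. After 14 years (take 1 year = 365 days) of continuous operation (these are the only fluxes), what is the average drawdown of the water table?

A = 5500 acres = 2.226 × 10^7 m²
Net abstraction = 16500 − 9900 = 6600 m³/d
t = 14 years = 5110 d
ΔV = Q × t = 6600 m³/d × 5110 d = 3.373 × 10^7 m³
Δh = ΔV / (Sy × A) = 3.373 × 10^7 / (0.33 × 2.226 × 10^7) = 4.592 m

Δh ≈ 4.59 m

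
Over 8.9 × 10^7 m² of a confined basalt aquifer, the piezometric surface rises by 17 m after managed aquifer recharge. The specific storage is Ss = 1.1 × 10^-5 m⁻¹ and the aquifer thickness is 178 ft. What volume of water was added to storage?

b = 178 ft = 54.25 m
S = Ss × b = 1.1 × 10^-5 m⁻¹ × 54.25 m = 5.968 × 10^-4
ΔV = S × A × Δh = 5.968 × 10^-4 × 8.9 × 10^7 m² × 17 m = 9.03 × 10^5 m³

ΔV ≈ 9.03 × 10^5 m³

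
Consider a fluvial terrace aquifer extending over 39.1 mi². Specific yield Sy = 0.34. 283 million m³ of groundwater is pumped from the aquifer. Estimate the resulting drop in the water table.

A = 39.1 mi² = 1.013 × 10^8 m²
ΔV = 283 million m³ = 2.83 × 10^8 m³
Δh = ΔV / (Sy × A) = 2.83 × 10^8 m³ / (0.34 × 1.013 × 10^8 m²) = 8.219 m

Δh ≈ 8.22 m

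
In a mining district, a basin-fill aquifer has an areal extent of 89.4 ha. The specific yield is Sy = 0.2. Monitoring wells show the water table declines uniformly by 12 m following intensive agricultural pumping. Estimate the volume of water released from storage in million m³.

ΔV ≈ 2.15 million m³

A = 89.4 ha = 8.94 × 10^5 m²
ΔV = Sy × A × Δh = 0.2 × 8.94 × 10^5 m² × 12 m = 2.146 × 10^6 m³
ΔV = 2.146 × 10^6 m³ = 2.146 million m³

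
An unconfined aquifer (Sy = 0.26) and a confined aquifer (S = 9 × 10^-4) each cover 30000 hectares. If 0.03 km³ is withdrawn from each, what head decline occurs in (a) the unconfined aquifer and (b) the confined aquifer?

Δh_u ≈ 0.385 m; Δh_c ≈ 111 m

A = 30000 hectares = 3 × 10^8 m²
ΔV = 0.03 km³ = 3 × 10^7 m³
Unconfined: Δh_u = ΔV/(Sy·A) = 3 × 10^7/(0.26 × 3 × 10^8) = 0.3846 m
Confined: Δh_c = ΔV/(S·A) = 3 × 10^7/(9 × 10^-4 × 3 × 10^8) = 111.1 m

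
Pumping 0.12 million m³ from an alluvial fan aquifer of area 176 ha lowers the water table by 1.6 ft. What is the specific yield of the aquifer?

A = 176 ha = 1.76 × 10^6 m²
Δh = 1.6 ft = 0.4877 m
ΔV = 0.12 million m³ = 1.2 × 10^5 m³
Sy = ΔV / (A × Δh) = 1.2 × 10^5 m³ / (1.76 × 10^6 m² × 0.4877 m) = 0.1398

Sy ≈ 0.14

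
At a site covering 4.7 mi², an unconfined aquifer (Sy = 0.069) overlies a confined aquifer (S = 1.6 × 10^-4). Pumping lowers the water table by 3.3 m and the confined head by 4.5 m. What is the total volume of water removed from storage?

A = 4.7 mi² = 1.217 × 10^7 m²
Unconfined: ΔV_u = Sy × A × Δh_u = 0.069 × 1.217 × 10^7 × 3.3 = 2.772 × 10^6 m³
Confined: ΔV_c = S × A × Δh_c = 1.6 × 10^-4 × 1.217 × 10^7 × 4.5 = 8765 m³
Total ΔV = 2.772 × 10^6 + 8765 = 2.781 × 10^6 m³

ΔV ≈ 2.78 × 10^6 m³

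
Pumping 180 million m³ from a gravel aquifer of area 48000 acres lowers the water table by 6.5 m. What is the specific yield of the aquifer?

A = 48000 acres = 1.942 × 10^8 m²
ΔV = 180 million m³ = 1.8 × 10^8 m³
Sy = ΔV / (A × Δh) = 1.8 × 10^8 m³ / (1.942 × 10^8 m² × 6.5 m) = 0.1426

Sy ≈ 0.14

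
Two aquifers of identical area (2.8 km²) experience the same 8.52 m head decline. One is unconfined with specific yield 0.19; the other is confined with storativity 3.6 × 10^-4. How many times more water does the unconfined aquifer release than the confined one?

A = 2.8 km² = 2.8 × 10^6 m²
Unconfined: ΔV_u = Sy × A × Δh = 0.19 × 2.8 × 10^6 × 8.52 = 4.533 × 10^6 m³
Confined: ΔV_c = S × A × Δh = 3.6 × 10^-4 × 2.8 × 10^6 × 8.52 = 8588 m³
Ratio = ΔV_u / ΔV_c = Sy / S = 0.19 / 3.6 × 10^-4 = 527.8

ΔV_u / ΔV_c ≈ 528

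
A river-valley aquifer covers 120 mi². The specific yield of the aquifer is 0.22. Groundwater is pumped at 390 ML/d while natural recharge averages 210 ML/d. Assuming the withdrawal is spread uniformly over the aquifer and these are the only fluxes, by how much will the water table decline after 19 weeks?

A = 120 mi² = 3.108 × 10^8 m²
Net abstraction = 390 − 210 = 180 ML/d
Q_net = 180 ML/d = 1.8 × 10^5 m³/d
t = 19 weeks = 133 d
ΔV = Q × t = 1.8 × 10^5 m³/d × 133 d = 2.394 × 10^7 m³
Δh = ΔV / (Sy × A) = 2.394 × 10^7 / (0.22 × 3.108 × 10^8) = 0.3501 m

Δh ≈ 0.35 m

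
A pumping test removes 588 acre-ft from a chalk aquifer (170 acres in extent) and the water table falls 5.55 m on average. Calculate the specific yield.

Sy ≈ 0.19

A = 170 acres = 6.88 × 10^5 m²
ΔV = 588 acre-ft = 7.253 × 10^5 m³
Sy = ΔV / (A × Δh) = 7.253 × 10^5 m³ / (6.88 × 10^5 m² × 5.55 m) = 0.19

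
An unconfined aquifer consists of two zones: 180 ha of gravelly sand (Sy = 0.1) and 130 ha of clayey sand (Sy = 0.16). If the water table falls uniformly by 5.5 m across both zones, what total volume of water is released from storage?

ΔV ≈ 2.13 × 10^6 m³

A₁ = 180 ha = 1.8 × 10^6 m²; A₂ = 130 ha = 1.3 × 10^6 m²
ΔV₁ = 0.1 × 1.8 × 10^6 × 5.5 = 9.9 × 10^5 m³
ΔV₂ = 0.16 × 1.3 × 10^6 × 5.5 = 1.144 × 10^6 m³
ΔV = ΔV₁ + ΔV₂ = 2.134 × 10^6 m³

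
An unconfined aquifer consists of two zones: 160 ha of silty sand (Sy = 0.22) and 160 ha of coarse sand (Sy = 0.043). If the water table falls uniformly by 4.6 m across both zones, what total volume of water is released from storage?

ΔV ≈ 1.94 × 10^6 m³

A₁ = 160 ha = 1.6 × 10^6 m²; A₂ = 160 ha = 1.6 × 10^6 m²
ΔV₁ = 0.22 × 1.6 × 10^6 × 4.6 = 1.619 × 10^6 m³
ΔV₂ = 0.043 × 1.6 × 10^6 × 4.6 = 3.165 × 10^5 m³
ΔV = ΔV₁ + ΔV₂ = 1.936 × 10^6 m³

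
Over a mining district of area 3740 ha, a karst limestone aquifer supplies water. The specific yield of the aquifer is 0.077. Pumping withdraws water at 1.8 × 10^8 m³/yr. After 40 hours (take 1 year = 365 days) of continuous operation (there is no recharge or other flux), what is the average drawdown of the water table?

A = 3740 ha = 3.74 × 10^7 m²
Q = 1.8 × 10^8 m³/yr = 4.932 × 10^5 m³/d
t = 40 hours = 1.667 d
ΔV = Q × t = 4.932 × 10^5 m³/d × 1.667 d = 8.219 × 10^5 m³
Δh = ΔV / (Sy × A) = 8.219 × 10^5 / (0.077 × 3.74 × 10^7) = 0.2854 m

Δh ≈ 0.285 m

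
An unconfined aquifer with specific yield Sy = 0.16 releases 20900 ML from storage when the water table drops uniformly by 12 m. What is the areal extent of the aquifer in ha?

A ≈ 1090 ha

ΔV = 20900 ML = 2.09 × 10^7 m³
A = ΔV / (Sy × Δh) = 2.09 × 10^7 / (0.16 × 12) = 1.089 × 10^7 m²
A = 1.089 × 10^7 m² = 1089 ha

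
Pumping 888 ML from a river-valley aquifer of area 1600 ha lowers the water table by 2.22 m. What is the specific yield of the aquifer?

A = 1600 ha = 1.6 × 10^7 m²
ΔV = 888 ML = 8.88 × 10^5 m³
Sy = ΔV / (A × Δh) = 8.88 × 10^5 m³ / (1.6 × 10^7 m² × 2.22 m) = 0.025

Sy ≈ 0.025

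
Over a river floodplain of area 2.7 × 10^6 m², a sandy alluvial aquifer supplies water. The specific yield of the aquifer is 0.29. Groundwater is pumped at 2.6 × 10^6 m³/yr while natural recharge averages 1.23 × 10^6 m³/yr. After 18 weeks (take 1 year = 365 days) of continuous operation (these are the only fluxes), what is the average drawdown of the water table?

Net abstraction = 2.6 × 10^6 − 1.23 × 10^6 = 1.37 × 10^6 m³/yr
Q_net = 1.37 × 10^6 m³/yr = 3753 m³/d
t = 18 weeks = 126 d
ΔV = Q × t = 3753 m³/d × 126 d = 4.729 × 10^5 m³
Δh = ΔV / (Sy × A) = 4.729 × 10^5 / (0.29 × 2.7 × 10^6) = 0.604 m

Δh ≈ 0.604 m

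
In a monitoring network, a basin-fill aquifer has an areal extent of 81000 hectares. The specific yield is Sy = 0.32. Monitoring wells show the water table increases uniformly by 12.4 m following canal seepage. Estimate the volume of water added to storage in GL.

ΔV ≈ 3210 GL

A = 81000 hectares = 8.1 × 10^8 m²
ΔV = Sy × A × Δh = 0.32 × 8.1 × 10^8 m² × 12.4 m = 3.214 × 10^9 m³
ΔV = 3.214 × 10^9 m³ = 3214 GL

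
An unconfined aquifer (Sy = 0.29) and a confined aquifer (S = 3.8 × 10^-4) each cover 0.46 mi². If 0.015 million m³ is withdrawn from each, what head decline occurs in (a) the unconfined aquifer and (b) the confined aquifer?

A = 0.46 mi² = 1.191 × 10^6 m²
ΔV = 0.015 million m³ = 15000 m³
Unconfined: Δh_u = ΔV/(Sy·A) = 15000/(0.29 × 1.191 × 10^6) = 0.04341 m
Confined: Δh_c = ΔV/(S·A) = 15000/(3.8 × 10^-4 × 1.191 × 10^6) = 33.13 m

Δh_u ≈ 0.0434 m; Δh_c ≈ 33.1 m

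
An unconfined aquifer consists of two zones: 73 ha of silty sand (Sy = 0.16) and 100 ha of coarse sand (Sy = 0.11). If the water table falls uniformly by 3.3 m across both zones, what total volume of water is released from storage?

A₁ = 73 ha = 7.3 × 10^5 m²; A₂ = 100 ha = 1 × 10^6 m²
ΔV₁ = 0.16 × 7.3 × 10^5 × 3.3 = 3.854 × 10^5 m³
ΔV₂ = 0.11 × 1 × 10^6 × 3.3 = 3.63 × 10^5 m³
ΔV = ΔV₁ + ΔV₂ = 7.484 × 10^5 m³

ΔV ≈ 7.48 × 10^5 m³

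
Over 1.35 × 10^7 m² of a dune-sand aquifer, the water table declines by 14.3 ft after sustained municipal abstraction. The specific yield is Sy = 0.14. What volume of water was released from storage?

Δh = 14.3 ft = 4.359 m
ΔV = Sy × A × Δh = 0.14 × 1.35 × 10^7 m² × 4.359 m = 8.238 × 10^6 m³

ΔV ≈ 8.24 × 10^6 m³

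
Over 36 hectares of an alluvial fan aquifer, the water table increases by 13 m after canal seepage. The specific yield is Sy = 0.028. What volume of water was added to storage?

ΔV ≈ 1.31 × 10^5 m³

A = 36 hectares = 3.6 × 10^5 m²
ΔV = Sy × A × Δh = 0.028 × 3.6 × 10^5 m² × 13 m = 1.31 × 10^5 m³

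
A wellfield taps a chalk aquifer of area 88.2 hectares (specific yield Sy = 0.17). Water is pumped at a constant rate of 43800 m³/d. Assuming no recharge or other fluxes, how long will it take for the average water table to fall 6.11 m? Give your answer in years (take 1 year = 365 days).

t ≈ 0.0573 years

A = 88.2 hectares = 8.82 × 10^5 m²
ΔV = Sy × A × Δh = 0.17 × 8.82 × 10^5 × 6.11 = 9.161 × 10^5 m³
t = ΔV / Q = 9.161 × 10^5 m³ / 43800 m³/d = 20.92 d
t = 20.92 d ≈ 0.0573 years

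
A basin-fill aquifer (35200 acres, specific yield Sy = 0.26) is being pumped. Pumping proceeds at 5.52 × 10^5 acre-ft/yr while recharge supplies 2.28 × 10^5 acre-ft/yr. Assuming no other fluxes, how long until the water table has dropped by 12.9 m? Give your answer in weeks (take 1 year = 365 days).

t ≈ 62.3 weeks

A = 35200 acres = 1.424 × 10^8 m²
ΔV = Sy × A × Δh = 0.26 × 1.424 × 10^8 × 12.9 = 4.778 × 10^8 m³
Net withdrawal = 5.52 × 10^5 − 2.28 × 10^5 = 3.24 × 10^5 acre-ft/yr = 1.095 × 10^6 m³/d
t = ΔV / Q = 4.778 × 10^8 m³ / 1.095 × 10^6 m³/d = 436.4 d
t = 436.4 d ≈ 62.34 weeks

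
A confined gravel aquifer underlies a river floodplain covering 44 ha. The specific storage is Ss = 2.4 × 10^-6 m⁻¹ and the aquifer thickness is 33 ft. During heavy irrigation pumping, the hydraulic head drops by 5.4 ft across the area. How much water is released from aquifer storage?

ΔV ≈ 17.5 m³

b = 33 ft = 10.06 m
S = Ss × b = 2.4 × 10^-6 m⁻¹ × 10.06 m = 2.414 × 10^-5
A = 44 ha = 4.4 × 10^5 m²
Δh = 5.4 ft = 1.646 m
ΔV = S × A × Δh = 2.414 × 10^-5 × 4.4 × 10^5 m² × 1.646 m = 17.48 m³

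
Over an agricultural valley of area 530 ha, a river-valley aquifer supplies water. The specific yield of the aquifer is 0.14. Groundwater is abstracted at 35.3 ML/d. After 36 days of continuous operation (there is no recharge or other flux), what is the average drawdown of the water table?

A = 530 ha = 5.3 × 10^6 m²
Q = 35.3 ML/d = 35300 m³/d
ΔV = Q × t = 35300 m³/d × 36 d = 1.271 × 10^6 m³
Δh = ΔV / (Sy × A) = 1.271 × 10^6 / (0.14 × 5.3 × 10^6) = 1.713 m

Δh ≈ 1.71 m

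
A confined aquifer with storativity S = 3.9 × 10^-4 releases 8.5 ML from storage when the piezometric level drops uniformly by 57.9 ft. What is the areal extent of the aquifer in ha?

A ≈ 123 ha

Δh = 57.9 ft = 17.65 m
ΔV = 8.5 ML = 8500 m³
A = ΔV / (S × Δh) = 8500 / (3.9 × 10^-4 × 17.65) = 1.235 × 10^6 m²
A = 1.235 × 10^6 m² = 123.5 ha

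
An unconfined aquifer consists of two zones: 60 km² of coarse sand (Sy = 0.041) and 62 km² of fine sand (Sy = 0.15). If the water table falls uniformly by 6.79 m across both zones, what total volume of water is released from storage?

ΔV ≈ 7.99 × 10^7 m³

A₁ = 60 km² = 6 × 10^7 m²; A₂ = 62 km² = 6.2 × 10^7 m²
ΔV₁ = 0.041 × 6 × 10^7 × 6.79 = 1.67 × 10^7 m³
ΔV₂ = 0.15 × 6.2 × 10^7 × 6.79 = 6.315 × 10^7 m³
ΔV = ΔV₁ + ΔV₂ = 7.985 × 10^7 m³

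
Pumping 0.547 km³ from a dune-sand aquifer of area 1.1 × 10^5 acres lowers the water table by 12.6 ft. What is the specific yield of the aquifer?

Sy ≈ 0.32

A = 1.1 × 10^5 acres = 4.452 × 10^8 m²
Δh = 12.6 ft = 3.84 m
ΔV = 0.547 km³ = 5.47 × 10^8 m³
Sy = ΔV / (A × Δh) = 5.47 × 10^8 m³ / (4.452 × 10^8 m² × 3.84 m) = 0.32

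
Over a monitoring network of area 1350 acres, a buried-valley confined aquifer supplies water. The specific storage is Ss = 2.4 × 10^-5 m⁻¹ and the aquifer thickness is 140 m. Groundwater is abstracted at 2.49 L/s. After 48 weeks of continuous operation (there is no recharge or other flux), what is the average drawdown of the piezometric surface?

Δh ≈ 3.94 m

S = Ss × b = 2.4 × 10^-5 m⁻¹ × 140 m = 3.36 × 10^-3
A = 1350 acres = 5.463 × 10^6 m²
Q = 2.49 L/s = 215.1 m³/d
t = 48 weeks = 336 d
ΔV = Q × t = 215.1 m³/d × 336 d = 72290 m³
Δh = ΔV / (S × A) = 72290 / (0.00336 × 5.463 × 10^6) = 3.938 m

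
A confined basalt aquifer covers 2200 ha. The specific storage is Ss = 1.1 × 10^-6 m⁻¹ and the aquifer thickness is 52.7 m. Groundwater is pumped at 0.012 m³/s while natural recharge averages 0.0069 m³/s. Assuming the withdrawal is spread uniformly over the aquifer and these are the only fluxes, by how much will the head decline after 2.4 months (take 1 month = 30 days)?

S = Ss × b = 1.1 × 10^-6 m⁻¹ × 52.7 m = 5.797 × 10^-5
A = 2200 ha = 2.2 × 10^7 m²
Net abstraction = 0.012 − 0.0069 = 0.0051 m³/s
Q_net = 0.0051 m³/s = 440.6 m³/d
t = 2.4 months = 72 d
ΔV = Q × t = 440.6 m³/d × 72 d = 31730 m³
Δh = ΔV / (S × A) = 31730 / (5.797 × 10^-5 × 2.2 × 10^7) = 24.88 m

Δh ≈ 24.9 m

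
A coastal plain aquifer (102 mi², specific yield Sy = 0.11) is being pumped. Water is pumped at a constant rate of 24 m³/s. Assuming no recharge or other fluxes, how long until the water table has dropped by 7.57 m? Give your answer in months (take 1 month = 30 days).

A = 102 mi² = 2.642 × 10^8 m²
ΔV = Sy × A × Δh = 0.11 × 2.642 × 10^8 × 7.57 = 2.2 × 10^8 m³
Q = 24 m³/s = 2.074 × 10^6 m³/d
t = ΔV / Q = 2.2 × 10^8 m³ / 2.074 × 10^6 m³/d = 106.1 d
t = 106.1 d ≈ 3.536 months

t ≈ 3.54 months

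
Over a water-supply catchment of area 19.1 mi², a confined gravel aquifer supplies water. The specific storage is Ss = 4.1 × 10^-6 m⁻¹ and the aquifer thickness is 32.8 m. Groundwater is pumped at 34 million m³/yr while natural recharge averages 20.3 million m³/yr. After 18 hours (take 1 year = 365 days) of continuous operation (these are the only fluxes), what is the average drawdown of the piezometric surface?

S = Ss × b = 4.1 × 10^-6 m⁻¹ × 32.8 m = 1.345 × 10^-4
A = 19.1 mi² = 4.947 × 10^7 m²
Net abstraction = 34 − 20.3 = 13.7 million m³/yr
Q_net = 13.7 million m³/yr = 37530 m³/d
t = 18 hours = 0.75 d
ΔV = Q × t = 37530 m³/d × 0.75 d = 28150 m³
Δh = ΔV / (S × A) = 28150 / (1.345 × 10^-4 × 4.947 × 10^7) = 4.232 m

Δh ≈ 4.23 m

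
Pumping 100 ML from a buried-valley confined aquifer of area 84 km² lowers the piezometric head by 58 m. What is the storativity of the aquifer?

A = 84 km² = 8.4 × 10^7 m²
ΔV = 100 ML = 1 × 10^5 m³
S = ΔV / (A × Δh) = 1 × 10^5 m³ / (8.4 × 10^7 m² × 58 m) = 2.053 × 10^-5

S ≈ 2.1 × 10^-5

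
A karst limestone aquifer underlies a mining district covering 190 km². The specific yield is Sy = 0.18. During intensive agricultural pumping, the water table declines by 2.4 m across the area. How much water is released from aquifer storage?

ΔV ≈ 8.21 × 10^7 m³

A = 190 km² = 1.9 × 10^8 m²
ΔV = Sy × A × Δh = 0.18 × 1.9 × 10^8 m² × 2.4 m = 8.208 × 10^7 m³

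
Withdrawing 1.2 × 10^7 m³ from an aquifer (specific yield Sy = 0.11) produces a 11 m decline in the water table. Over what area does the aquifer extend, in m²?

A ≈ 9.92 × 10^6 m²

A = ΔV / (Sy × Δh) = 1.2 × 10^7 / (0.11 × 11) = 9.917 × 10^6 m²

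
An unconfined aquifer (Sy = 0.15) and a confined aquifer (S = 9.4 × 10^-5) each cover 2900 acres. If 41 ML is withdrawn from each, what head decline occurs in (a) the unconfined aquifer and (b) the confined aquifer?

A = 2900 acres = 1.174 × 10^7 m²
ΔV = 41 ML = 41000 m³
Unconfined: Δh_u = ΔV/(Sy·A) = 41000/(0.15 × 1.174 × 10^7) = 0.02329 m
Confined: Δh_c = ΔV/(S·A) = 41000/(9.4 × 10^-5 × 1.174 × 10^7) = 37.17 m

Δh_u ≈ 0.0233 m; Δh_c ≈ 37.2 m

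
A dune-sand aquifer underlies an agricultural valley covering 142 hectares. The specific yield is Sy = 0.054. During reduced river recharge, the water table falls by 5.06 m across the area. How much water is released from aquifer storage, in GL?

ΔV ≈ 0.388 GL

A = 142 hectares = 1.42 × 10^6 m²
ΔV = Sy × A × Δh = 0.054 × 1.42 × 10^6 m² × 5.06 m = 3.88 × 10^5 m³
ΔV = 3.88 × 10^5 m³ = 0.388 GL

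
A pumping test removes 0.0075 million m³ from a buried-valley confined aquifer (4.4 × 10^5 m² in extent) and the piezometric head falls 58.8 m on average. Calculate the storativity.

S ≈ 2.9 × 10^-4

ΔV = 0.0075 million m³ = 7500 m³
S = ΔV / (A × Δh) = 7500 m³ / (4.4 × 10^5 m² × 58.8 m) = 2.899 × 10^-4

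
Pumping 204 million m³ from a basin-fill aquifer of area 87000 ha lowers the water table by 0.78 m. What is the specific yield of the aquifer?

A = 87000 ha = 8.7 × 10^8 m²
ΔV = 204 million m³ = 2.04 × 10^8 m³
Sy = ΔV / (A × Δh) = 2.04 × 10^8 m³ / (8.7 × 10^8 m² × 0.78 m) = 0.3006

Sy ≈ 0.3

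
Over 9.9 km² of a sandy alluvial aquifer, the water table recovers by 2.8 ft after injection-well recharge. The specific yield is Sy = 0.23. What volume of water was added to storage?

A = 9.9 km² = 9.9 × 10^6 m²
Δh = 2.8 ft = 0.8534 m
ΔV = Sy × A × Δh = 0.23 × 9.9 × 10^6 m² × 0.8534 m = 1.943 × 10^6 m³

ΔV ≈ 1.94 × 10^6 m³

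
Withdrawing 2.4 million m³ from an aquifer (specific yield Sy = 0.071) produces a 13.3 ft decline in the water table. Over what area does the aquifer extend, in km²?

A ≈ 8.34 km²

Δh = 13.3 ft = 4.054 m
ΔV = 2.4 million m³ = 2.4 × 10^6 m³
A = ΔV / (Sy × Δh) = 2.4 × 10^6 / (0.071 × 4.054) = 8.338 × 10^6 m²
A = 8.338 × 10^6 m² = 8.338 km²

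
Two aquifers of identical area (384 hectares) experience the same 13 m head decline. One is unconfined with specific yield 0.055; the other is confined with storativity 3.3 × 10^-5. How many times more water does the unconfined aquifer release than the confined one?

ΔV_u / ΔV_c ≈ 1670

A = 384 hectares = 3.84 × 10^6 m²
Unconfined: ΔV_u = Sy × A × Δh = 0.055 × 3.84 × 10^6 × 13 = 2.746 × 10^6 m³
Confined: ΔV_c = S × A × Δh = 3.3 × 10^-5 × 3.84 × 10^6 × 13 = 1647 m³
Ratio = ΔV_u / ΔV_c = Sy / S = 0.055 / 3.3 × 10^-5 = 1667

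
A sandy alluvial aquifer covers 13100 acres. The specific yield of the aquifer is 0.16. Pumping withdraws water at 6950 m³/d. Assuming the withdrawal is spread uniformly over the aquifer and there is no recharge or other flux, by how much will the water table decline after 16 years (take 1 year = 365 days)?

Δh ≈ 4.79 m

A = 13100 acres = 5.301 × 10^7 m²
t = 16 years = 5840 d
ΔV = Q × t = 6950 m³/d × 5840 d = 4.059 × 10^7 m³
Δh = ΔV / (Sy × A) = 4.059 × 10^7 / (0.16 × 5.301 × 10^7) = 4.785 m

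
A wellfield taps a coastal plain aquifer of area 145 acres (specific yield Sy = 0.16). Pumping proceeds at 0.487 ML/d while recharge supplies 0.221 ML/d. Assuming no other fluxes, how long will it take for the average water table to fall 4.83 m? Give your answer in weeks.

A = 145 acres = 5.868 × 10^5 m²
ΔV = Sy × A × Δh = 0.16 × 5.868 × 10^5 × 4.83 = 4.535 × 10^5 m³
Net withdrawal = 0.487 − 0.221 = 0.266 ML/d = 266 m³/d
t = ΔV / Q = 4.535 × 10^5 m³ / 266 m³/d = 1705 d
t = 1705 d ≈ 243.5 weeks

t ≈ 244 weeks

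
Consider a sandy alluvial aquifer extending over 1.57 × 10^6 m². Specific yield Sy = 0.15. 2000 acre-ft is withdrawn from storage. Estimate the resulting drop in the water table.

Δh ≈ 10.5 m

ΔV = 2000 acre-ft = 2.467 × 10^6 m³
Δh = ΔV / (Sy × A) = 2.467 × 10^6 m³ / (0.15 × 1.57 × 10^6 m²) = 10.48 m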